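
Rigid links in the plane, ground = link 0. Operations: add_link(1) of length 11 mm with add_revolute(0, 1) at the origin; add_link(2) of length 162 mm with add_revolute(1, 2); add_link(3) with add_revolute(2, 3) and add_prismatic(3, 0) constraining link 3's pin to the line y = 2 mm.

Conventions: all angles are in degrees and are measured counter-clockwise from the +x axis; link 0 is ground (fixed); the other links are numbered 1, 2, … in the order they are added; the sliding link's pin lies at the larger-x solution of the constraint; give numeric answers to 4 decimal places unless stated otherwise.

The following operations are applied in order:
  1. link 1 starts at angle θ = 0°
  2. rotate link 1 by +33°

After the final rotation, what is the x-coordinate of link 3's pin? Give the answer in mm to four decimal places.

geometry: r = 11 mm, L = 162 mm, e = 2 mm; θ starts at 0°
rotate link 1 by +33°: θ ← 0° +33° = 33°
crank pin P = (r cos θ, r sin θ) = (9.225376, 5.991029)
h = r sin θ − e = 5.991029 − 2 = 3.991029
x = r cos θ + √(L² − h²) = 9.225376 + 161.950831 = 171.176207

171.1762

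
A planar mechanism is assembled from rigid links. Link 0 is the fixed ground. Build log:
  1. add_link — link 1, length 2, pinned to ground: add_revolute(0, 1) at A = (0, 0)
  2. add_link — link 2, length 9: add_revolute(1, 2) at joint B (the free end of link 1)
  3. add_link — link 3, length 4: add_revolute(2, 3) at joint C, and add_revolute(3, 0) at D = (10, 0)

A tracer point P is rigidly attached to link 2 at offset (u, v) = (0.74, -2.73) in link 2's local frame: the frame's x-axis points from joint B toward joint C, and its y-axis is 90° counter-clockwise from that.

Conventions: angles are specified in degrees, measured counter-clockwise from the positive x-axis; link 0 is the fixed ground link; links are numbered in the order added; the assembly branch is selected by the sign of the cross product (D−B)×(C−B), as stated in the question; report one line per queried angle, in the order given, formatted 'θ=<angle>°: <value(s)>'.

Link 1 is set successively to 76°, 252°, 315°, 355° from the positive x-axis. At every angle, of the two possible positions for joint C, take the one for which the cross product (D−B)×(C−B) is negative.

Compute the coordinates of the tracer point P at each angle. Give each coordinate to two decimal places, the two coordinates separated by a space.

A=(0,0), D=(10.00,0)
θ=76°: B = A + 2.00·(cos76°, sin76°) = (0.4838, 1.9406)
θ=76°: |BD| = 9.7120
θ=76°: circle(B,9.00) ∩ circle(D,4.00): a=8.2024, h=3.7042
θ=76°:   candidates: C₊=(9.2610,3.9311) cross=35.975; C₋=(7.7807,-3.3278) cross=-35.975
θ=76°:   branch - wants cross < 0 → take C=(7.7807,-3.3278) (cross=-35.975)
θ=76°: ex = (C−B)/|BC| = (0.8108,-0.5854); ey = (0.5854,0.8108)
θ=76°: P = B + 0.74·ex + -2.73·ey = (-0.5143,-0.7060)
θ=252°: B = A + 2.00·(cos252°, sin252°) = (-0.6180, -1.9021)
θ=252°: |BD| = 10.7871
θ=252°: circle(B,9.00) ∩ circle(D,4.00): a=8.4064, h=3.2144
θ=252°:   candidates: C₊=(7.0898,2.7443) cross=34.674; C₋=(8.2234,-3.5838) cross=-34.674
θ=252°:   branch - wants cross < 0 → take C=(8.2234,-3.5838) (cross=-34.674)
θ=252°: ex = (C−B)/|BC| = (0.9824,-0.1869); ey = (0.1869,0.9824)
θ=252°: P = B + 0.74·ex + -2.73·ey = (-0.4012,-4.7223)
θ=315°: B = A + 2.00·(cos315°, sin315°) = (1.4142, -1.4142)
θ=315°: |BD| = 8.7015
θ=315°: circle(B,9.00) ∩ circle(D,4.00): a=8.0857, h=3.9523
θ=315°:   candidates: C₊=(8.7501,3.7997) cross=34.391; C₋=(10.0348,-3.9998) cross=-34.391
θ=315°:   branch - wants cross < 0 → take C=(10.0348,-3.9998) (cross=-34.391)
θ=315°: ex = (C−B)/|BC| = (0.9578,-0.2873); ey = (0.2873,0.9578)
θ=315°: P = B + 0.74·ex + -2.73·ey = (1.3387,-4.2417)
θ=355°: B = A + 2.00·(cos355°, sin355°) = (1.9924, -0.1743)
θ=355°: |BD| = 8.0095
θ=355°: circle(B,9.00) ∩ circle(D,4.00): a=8.0624, h=3.9996
θ=355°:   candidates: C₊=(9.9659,3.9999) cross=32.035; C₋=(10.1400,-3.9976) cross=-32.035
θ=355°:   branch - wants cross < 0 → take C=(10.1400,-3.9976) (cross=-32.035)
θ=355°: ex = (C−B)/|BC| = (0.9053,-0.4248); ey = (0.4248,0.9053)
θ=355°: P = B + 0.74·ex + -2.73·ey = (1.5026,-2.9601)

θ=76°: -0.51 -0.71
θ=252°: -0.40 -4.72
θ=315°: 1.34 -4.24
θ=355°: 1.50 -2.96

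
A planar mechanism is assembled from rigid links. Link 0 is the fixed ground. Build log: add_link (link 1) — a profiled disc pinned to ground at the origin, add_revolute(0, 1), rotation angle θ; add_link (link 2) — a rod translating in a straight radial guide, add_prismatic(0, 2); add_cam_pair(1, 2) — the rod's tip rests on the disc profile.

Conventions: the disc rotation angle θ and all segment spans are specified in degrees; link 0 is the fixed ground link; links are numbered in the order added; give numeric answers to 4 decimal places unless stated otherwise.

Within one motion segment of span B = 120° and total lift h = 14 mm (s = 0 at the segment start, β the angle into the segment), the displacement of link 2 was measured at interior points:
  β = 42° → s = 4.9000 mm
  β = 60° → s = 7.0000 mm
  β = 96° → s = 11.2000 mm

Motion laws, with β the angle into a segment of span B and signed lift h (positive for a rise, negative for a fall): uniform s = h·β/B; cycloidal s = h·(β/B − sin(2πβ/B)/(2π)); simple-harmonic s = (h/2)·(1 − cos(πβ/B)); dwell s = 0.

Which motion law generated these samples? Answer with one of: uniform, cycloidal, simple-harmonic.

candidates at β/B = r: uniform s = h·r (linear in β); cycloidal s = h·(r − sin(2πr)/(2π)); simple-harmonic s = (h/2)(1 − cos(πr))
β=42°: printed 4.9000 | uniform 4.9000, cycloidal 3.0974, simple-harmonic 3.8221
β=60°: printed 7.0000 | uniform 7.0000, cycloidal 7.0000, simple-harmonic 7.0000
β=96°: printed 11.2000 | uniform 11.2000, cycloidal 13.3191, simple-harmonic 12.6631
only one law matches every sample → uniform

uniform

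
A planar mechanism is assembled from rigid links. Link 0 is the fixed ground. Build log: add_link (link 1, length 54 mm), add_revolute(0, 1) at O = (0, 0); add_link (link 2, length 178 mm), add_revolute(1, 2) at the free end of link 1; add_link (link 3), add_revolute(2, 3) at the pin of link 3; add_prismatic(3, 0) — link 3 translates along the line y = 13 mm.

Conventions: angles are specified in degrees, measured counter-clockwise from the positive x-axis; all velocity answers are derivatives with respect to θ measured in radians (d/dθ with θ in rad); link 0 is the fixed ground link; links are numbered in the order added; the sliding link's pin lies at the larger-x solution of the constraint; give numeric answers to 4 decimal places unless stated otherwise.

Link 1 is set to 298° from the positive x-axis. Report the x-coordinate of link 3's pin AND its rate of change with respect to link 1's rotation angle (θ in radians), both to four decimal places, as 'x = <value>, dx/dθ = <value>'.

geometry: r = 54 mm, L = 178 mm, e = 13 mm
crank pin P = (r cos θ, r sin θ) = (25.351464, -47.679170)
h = r sin θ − e = -47.679170 − 13 = -60.679170
x = r cos θ + √(L² − h²) = 25.351464 + 167.338096 = 192.689560
dx/dθ = −r sin θ − h·r cos θ/√(L² − h²) (θ in radians; h = -60.679170) = 56.871971

x = 192.6896, dx/dθ = 56.8720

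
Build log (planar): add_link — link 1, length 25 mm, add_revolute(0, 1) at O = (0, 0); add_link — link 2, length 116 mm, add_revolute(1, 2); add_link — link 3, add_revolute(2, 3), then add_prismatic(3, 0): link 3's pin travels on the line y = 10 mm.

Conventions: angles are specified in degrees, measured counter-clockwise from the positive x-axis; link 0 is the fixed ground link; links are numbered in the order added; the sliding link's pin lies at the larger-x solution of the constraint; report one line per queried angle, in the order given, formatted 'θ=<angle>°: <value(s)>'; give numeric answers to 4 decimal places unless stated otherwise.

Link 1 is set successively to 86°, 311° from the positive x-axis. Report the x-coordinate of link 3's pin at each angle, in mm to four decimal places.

geometry: r = 25 mm, L = 116 mm, e = 10 mm
θ=86°: crank pin P = (r cos θ, r sin θ) = (1.743912, 24.939101)
θ=86°: h = r sin θ − e = 24.939101 − 10 = 14.939101
θ=86°: x = r cos θ + √(L² − h²) = 1.743912 + 115.034009 = 116.777921
θ=311°: crank pin P = (r cos θ, r sin θ) = (16.401476, -18.867740)
θ=311°: h = r sin θ − e = -18.867740 − 10 = -28.867740
θ=311°: x = r cos θ + √(L² − h²) = 16.401476 + 112.350584 = 128.752059

θ=86°: 116.7779
θ=311°: 128.7521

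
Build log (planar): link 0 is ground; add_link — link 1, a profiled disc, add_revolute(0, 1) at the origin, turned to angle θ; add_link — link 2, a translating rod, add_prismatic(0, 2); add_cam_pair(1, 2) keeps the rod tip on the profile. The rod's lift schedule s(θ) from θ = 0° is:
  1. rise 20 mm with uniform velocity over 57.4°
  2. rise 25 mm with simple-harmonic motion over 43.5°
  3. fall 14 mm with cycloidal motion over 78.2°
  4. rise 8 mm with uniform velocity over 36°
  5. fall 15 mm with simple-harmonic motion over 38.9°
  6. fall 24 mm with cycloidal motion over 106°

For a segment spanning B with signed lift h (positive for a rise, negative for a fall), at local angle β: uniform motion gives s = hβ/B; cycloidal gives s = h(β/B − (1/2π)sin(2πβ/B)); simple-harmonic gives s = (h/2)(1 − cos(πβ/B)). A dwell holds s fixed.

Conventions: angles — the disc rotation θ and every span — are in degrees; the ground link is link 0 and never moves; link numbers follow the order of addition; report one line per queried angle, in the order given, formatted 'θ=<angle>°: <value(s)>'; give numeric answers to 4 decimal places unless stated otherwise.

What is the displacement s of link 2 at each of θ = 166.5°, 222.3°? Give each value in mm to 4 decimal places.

seg 1 [0°–57.4°] uniform, h=20: full span → s += 20 → s = 20.0000
seg 2 [57.4°–100.9°] simple-harmonic, h=25: full span → s += 25 → s = 45.0000
seg 3 [100.9°–179.1°] cycloidal, h=-14: θ=166.5° here. β=65.6, B=78.2. -14·(0.8389 − sin(2π·0.8389)/(2π)) = -13.6339 → s = 31.3661
seg 3 [100.9°–179.1°] cycloidal, h=-14: full span → s += -14 → s = 31.0000
seg 4 [179.1°–215.1°] uniform, h=8: full span → s += 8 → s = 39.0000
seg 5 [215.1°–254°] simple-harmonic, h=-15: θ=222.3° here. β=7.2, B=38.9. -15/2·(1 − cos(π·0.1851)) = -1.2326 → s = 37.7674

θ=166.5°: 31.3661
θ=222.3°: 37.7674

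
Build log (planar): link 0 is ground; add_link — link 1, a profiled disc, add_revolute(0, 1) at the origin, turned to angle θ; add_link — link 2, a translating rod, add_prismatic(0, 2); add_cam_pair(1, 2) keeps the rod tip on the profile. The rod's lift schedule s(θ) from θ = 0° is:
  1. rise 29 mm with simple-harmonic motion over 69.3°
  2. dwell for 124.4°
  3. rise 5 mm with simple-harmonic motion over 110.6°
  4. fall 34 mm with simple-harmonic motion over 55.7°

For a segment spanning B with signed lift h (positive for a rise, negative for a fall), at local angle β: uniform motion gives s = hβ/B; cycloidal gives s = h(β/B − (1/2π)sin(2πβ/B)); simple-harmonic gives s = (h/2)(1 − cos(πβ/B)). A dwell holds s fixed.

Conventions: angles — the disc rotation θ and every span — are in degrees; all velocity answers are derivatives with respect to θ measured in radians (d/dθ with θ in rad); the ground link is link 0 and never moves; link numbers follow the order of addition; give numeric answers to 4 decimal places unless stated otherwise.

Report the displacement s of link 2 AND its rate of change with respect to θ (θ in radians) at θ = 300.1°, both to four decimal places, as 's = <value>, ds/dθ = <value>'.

seg 1 [0°–69.3°] simple-harmonic, h=29: full span → s += 29 → s = 29.0000
seg 2 [69.3°–193.7°] dwell: s stays 29.0000
seg 3 [193.7°–304.3°] simple-harmonic, h=5: θ=300.1° here. β=106.4, B=110.6. 5/2·(1 − cos(π·0.9620)) = 4.9822 → s = 33.9822
velocity in seg [193.7°–304.3°] (simple-harmonic), θ in radians: β = 106.4° = 1.8570 rad, B = 110.6° = 1.9303 rad; ds/dθ = (πh/(2B)) sin(πβ/B) = (π·5/(2·1.9303)) sin(π·0.9620) = 0.484251 mm/rad

s = 33.9822, ds/dθ = 0.4843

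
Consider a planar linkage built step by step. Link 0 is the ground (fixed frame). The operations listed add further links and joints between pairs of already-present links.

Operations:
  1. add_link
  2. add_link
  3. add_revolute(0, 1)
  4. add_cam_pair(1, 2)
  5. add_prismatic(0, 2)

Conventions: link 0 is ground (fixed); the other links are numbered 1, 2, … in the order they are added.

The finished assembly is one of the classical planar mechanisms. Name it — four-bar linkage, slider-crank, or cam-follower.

links: 3 (incl. ground); joints: 1 revolute, 1 prismatic, 1 higher (cam) pair, forming one closed loop
3 links, revolute + prismatic + higher pair in one loop → cam-follower

cam-follower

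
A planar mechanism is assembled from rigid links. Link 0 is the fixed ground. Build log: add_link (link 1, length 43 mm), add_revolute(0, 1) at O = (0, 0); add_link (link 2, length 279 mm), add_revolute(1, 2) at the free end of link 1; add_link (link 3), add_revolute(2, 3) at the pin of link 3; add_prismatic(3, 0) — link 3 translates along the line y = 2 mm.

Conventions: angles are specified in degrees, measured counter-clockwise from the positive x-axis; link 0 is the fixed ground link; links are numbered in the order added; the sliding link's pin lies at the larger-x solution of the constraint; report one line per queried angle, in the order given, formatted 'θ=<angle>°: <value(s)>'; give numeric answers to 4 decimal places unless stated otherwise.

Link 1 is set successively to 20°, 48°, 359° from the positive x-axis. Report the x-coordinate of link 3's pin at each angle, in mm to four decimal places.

geometry: r = 43 mm, L = 279 mm, e = 2 mm
θ=20°: crank pin P = (r cos θ, r sin θ) = (40.406783, 14.706866)
θ=20°: h = r sin θ − e = 14.706866 − 2 = 12.706866
θ=20°: x = r cos θ + √(L² − h²) = 40.406783 + 278.710487 = 319.117270
θ=48°: crank pin P = (r cos θ, r sin θ) = (28.772616, 31.955227)
θ=48°: h = r sin θ − e = 31.955227 − 2 = 29.955227
θ=48°: x = r cos θ + √(L² − h²) = 28.772616 + 277.387246 = 306.159862
θ=359°: crank pin P = (r cos θ, r sin θ) = (42.993451, -0.750453)
θ=359°: h = r sin θ − e = -0.750453 − 2 = -2.750453
θ=359°: x = r cos θ + √(L² − h²) = 42.993451 + 278.986442 = 321.979893

θ=20°: 319.1173
θ=48°: 306.1599
θ=359°: 321.9799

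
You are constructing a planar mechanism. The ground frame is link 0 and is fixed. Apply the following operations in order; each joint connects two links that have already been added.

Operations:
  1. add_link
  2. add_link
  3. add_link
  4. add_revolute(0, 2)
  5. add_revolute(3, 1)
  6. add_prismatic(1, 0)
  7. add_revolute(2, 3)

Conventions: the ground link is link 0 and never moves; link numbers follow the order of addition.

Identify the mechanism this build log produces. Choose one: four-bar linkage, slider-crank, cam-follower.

links: 4 (incl. ground); joints: 3 revolute, 1 prismatic, 0 higher (cam) pair, forming one closed loop
4 links, 3 revolutes + 1 prismatic in one loop → slider-crank

slider-crank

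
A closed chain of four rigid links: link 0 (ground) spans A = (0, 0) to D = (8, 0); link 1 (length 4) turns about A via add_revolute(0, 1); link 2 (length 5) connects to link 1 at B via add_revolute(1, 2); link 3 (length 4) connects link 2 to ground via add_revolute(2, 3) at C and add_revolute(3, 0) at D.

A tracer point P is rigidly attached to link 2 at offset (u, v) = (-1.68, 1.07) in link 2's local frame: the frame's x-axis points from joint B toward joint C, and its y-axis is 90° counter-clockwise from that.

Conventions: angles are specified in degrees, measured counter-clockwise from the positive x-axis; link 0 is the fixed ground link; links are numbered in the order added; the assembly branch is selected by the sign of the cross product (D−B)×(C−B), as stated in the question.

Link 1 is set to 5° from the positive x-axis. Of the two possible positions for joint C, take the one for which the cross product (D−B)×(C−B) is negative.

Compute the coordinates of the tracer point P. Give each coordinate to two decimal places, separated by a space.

A=(0,0), D=(8.00,0)
B = A + 4.00·(cos5°, sin5°) = (3.9848, 0.3486)
|BD| = 4.0303
circle(B,5.00) ∩ circle(D,4.00): a=3.1317, h=3.8978
  candidates: C₊=(7.4419,3.9609) cross=15.709; C₋=(6.7676,-3.8054) cross=-15.709
  branch - wants cross < 0 → take C=(6.7676,-3.8054) (cross=-15.709)
ex = (C−B)/|BC| = (0.5566,-0.8308); ey = (0.8308,0.5566)
P = B + -1.68·ex + 1.07·ey = (3.9387,2.3399)

3.94 2.34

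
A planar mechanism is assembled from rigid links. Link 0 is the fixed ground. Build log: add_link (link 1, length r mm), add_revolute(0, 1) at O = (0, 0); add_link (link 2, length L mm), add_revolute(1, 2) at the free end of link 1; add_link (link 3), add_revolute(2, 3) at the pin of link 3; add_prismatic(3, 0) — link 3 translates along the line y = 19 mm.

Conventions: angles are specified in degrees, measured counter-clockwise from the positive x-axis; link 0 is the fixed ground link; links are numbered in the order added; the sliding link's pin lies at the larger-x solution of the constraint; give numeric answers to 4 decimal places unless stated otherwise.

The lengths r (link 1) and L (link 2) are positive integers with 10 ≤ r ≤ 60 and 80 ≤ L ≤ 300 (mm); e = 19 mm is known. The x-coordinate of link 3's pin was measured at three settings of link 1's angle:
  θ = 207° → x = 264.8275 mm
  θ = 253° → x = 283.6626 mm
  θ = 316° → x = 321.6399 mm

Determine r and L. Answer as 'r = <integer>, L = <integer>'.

constraint per measurement: (x − r cos θ)² + (r sin θ − e)² = L²
subtracting the θ₁ and θ₂ equations cancels the r² and L² terms:
r = (x₁² − x₂²) / (2[(x₁cos θ₁ + e sin θ₁) − (x₂cos θ₂ + e sin θ₂)]) = 36.0000 → r = 36
L² = (x₁ − r cos θ₁)² + (r sin θ₁ − e)² = 89401.0019 → L = 299.0000 → L = 299
check at θ₃=316°: x = 321.6399 (printed 321.6399) ✓

r = 36, L = 299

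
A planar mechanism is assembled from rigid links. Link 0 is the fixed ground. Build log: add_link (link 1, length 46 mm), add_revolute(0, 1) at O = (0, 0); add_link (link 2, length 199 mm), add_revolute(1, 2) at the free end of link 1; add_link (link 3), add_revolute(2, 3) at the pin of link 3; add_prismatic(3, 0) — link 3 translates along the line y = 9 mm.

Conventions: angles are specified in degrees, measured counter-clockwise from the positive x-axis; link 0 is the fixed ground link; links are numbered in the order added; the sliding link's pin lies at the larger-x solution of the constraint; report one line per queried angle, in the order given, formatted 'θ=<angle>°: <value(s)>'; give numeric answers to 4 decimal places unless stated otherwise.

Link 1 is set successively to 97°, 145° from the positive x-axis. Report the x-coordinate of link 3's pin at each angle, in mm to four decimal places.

geometry: r = 46 mm, L = 199 mm, e = 9 mm
θ=97°: crank pin P = (r cos θ, r sin θ) = (-5.605990, 45.657123)
θ=97°: h = r sin θ − e = 45.657123 − 9 = 36.657123
θ=97°: x = r cos θ + √(L² − h²) = -5.605990 + 195.594620 = 189.988630
θ=145°: crank pin P = (r cos θ, r sin θ) = (-37.680994, 26.384516)
θ=145°: h = r sin θ − e = 26.384516 − 9 = 17.384516
θ=145°: x = r cos θ + √(L² − h²) = -37.680994 + 198.239195 = 160.558201

θ=97°: 189.9886
θ=145°: 160.5582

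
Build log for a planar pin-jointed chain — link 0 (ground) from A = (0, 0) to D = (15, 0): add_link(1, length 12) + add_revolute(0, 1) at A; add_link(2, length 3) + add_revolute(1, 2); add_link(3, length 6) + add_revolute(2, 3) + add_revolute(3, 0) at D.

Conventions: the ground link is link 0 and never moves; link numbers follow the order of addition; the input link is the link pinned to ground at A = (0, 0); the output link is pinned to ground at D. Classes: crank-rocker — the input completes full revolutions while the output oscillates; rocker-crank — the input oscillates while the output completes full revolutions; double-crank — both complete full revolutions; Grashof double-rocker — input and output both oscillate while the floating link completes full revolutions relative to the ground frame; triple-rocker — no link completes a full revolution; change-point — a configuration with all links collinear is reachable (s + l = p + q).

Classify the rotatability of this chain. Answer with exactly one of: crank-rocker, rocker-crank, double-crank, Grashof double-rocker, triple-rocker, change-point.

lengths: ground=15, input=12, coupler=3, output=6
sorted: s=3 (shortest), l=15 (longest), p+q=18
s + l = 18 vs p + q = 18
s + l = p + q → change-point (collinear configuration reachable)

change-point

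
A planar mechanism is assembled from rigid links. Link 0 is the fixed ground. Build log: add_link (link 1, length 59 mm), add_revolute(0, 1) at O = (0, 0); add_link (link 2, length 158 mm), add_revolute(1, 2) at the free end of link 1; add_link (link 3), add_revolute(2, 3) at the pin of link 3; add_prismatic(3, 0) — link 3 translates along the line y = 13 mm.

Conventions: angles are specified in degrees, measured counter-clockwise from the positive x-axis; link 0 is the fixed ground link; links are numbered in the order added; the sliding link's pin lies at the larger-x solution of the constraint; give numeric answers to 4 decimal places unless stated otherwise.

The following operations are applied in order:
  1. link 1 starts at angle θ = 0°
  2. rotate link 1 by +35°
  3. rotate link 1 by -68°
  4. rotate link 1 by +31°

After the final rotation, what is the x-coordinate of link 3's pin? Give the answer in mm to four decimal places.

geometry: r = 59 mm, L = 158 mm, e = 13 mm; θ starts at 0°
rotate link 1 by +35°: θ ← 0° +35° = 35°
rotate link 1 by -68°: θ ← 35° -68° = -33°
rotate link 1 by +31°: θ ← -33° +31° = -2°
crank pin P = (r cos θ, r sin θ) = (58.964059, -2.059070)
h = r sin θ − e = -2.059070 − 13 = -15.059070
x = r cos θ + √(L² − h²) = 58.964059 + 157.280718 = 216.244777

216.2448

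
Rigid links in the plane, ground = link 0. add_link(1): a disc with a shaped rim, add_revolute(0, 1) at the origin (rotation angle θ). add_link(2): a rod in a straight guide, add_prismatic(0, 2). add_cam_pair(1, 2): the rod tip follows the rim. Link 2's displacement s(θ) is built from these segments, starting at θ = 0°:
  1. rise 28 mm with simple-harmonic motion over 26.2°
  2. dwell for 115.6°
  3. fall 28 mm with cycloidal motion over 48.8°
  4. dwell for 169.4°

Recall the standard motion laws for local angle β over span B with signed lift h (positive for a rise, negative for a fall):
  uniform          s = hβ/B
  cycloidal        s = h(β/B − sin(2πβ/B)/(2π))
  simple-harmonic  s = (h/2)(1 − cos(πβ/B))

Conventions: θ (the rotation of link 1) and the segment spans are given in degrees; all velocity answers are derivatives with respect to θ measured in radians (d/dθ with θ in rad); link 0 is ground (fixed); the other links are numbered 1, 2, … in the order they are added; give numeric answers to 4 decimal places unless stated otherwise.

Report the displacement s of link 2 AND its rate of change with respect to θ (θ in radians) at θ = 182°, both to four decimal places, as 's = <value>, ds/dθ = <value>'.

segment 1 (0° to 26.2°, simple-harmonic, h = 28) is passed completely: s = 0.0000 + (28) = 28.0000
segment 2 (26.2° to 141.8°, dwell): s unchanged at 28.0000
θ = 182° falls in segment 3 (141.8° to 190.6°, cycloidal, h = -28): β = 182 − 141.8 = 40.2°, B = 48.8°; Δs = -28·(0.8238 − sin(2π·0.8238)/(2π)) = -27.0517; s = 28.0000 − 27.0517 = 0.9483
velocity in seg [141.8°–190.6°] (cycloidal), θ in radians: β = 40.2° = 0.7016 rad, B = 48.8° = 0.8517 rad; ds/dθ = (h/B)(1 − cos(2πβ/B)) = ((-28)/0.8517)(1 − cos(2π·0.8238)) = -18.176586 mm/rad

s = 0.9483, ds/dθ = -18.1766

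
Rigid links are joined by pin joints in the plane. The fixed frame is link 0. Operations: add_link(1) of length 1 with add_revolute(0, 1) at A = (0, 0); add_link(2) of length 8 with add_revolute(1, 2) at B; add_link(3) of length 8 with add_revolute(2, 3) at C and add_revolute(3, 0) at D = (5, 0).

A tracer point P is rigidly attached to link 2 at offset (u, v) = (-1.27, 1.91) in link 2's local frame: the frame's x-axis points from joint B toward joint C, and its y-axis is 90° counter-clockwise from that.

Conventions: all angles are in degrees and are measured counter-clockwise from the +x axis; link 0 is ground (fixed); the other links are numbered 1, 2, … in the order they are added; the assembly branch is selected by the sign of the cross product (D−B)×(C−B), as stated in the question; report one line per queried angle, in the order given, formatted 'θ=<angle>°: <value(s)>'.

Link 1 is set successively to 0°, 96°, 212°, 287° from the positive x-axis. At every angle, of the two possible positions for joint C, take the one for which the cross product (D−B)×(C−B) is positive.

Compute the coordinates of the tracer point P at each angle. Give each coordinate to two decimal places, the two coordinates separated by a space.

A=(0,0), D=(5.00,0)
θ=0°: B = A + 1.00·(cos0°, sin0°) = (1.0000, 0.0000)
θ=0°: |BD| = 4.0000
θ=0°: circle(B,8.00) ∩ circle(D,8.00): a=2.0000, h=7.7460
θ=0°:   candidates: C₊=(3.0000,7.7460) cross=30.984; C₋=(3.0000,-7.7460) cross=-30.984
θ=0°:   branch + wants cross > 0 → take C=(3.0000,7.7460) (cross=30.984)
θ=0°: ex = (C−B)/|BC| = (0.2500,0.9682); ey = (-0.9682,0.2500)
θ=0°: P = B + -1.27·ex + 1.91·ey = (-1.1668,-0.7522)
θ=96°: B = A + 1.00·(cos96°, sin96°) = (-0.1045, 0.9945)
θ=96°: |BD| = 5.2005
θ=96°: circle(B,8.00) ∩ circle(D,8.00): a=2.6003, h=7.5656
θ=96°:   candidates: C₊=(3.8946,7.9233) cross=39.345; C₋=(1.0009,-6.9287) cross=-39.345
θ=96°:   branch + wants cross > 0 → take C=(3.8946,7.9233) (cross=39.345)
θ=96°: ex = (C−B)/|BC| = (0.4999,0.8661); ey = (-0.8661,0.4999)
θ=96°: P = B + -1.27·ex + 1.91·ey = (-2.3936,0.8494)
θ=212°: B = A + 1.00·(cos212°, sin212°) = (-0.8480, -0.5299)
θ=212°: |BD| = 5.8720
θ=212°: circle(B,8.00) ∩ circle(D,8.00): a=2.9360, h=7.4418
θ=212°:   candidates: C₊=(1.4044,7.1464) cross=43.698; C₋=(2.7476,-7.6764) cross=-43.698
θ=212°:   branch + wants cross > 0 → take C=(1.4044,7.1464) (cross=43.698)
θ=212°: ex = (C−B)/|BC| = (0.2816,0.9595); ey = (-0.9595,0.2816)
θ=212°: P = B + -1.27·ex + 1.91·ey = (-3.0384,-1.2108)
θ=287°: B = A + 1.00·(cos287°, sin287°) = (0.2924, -0.9563)
θ=287°: |BD| = 4.8038
θ=287°: circle(B,8.00) ∩ circle(D,8.00): a=2.4019, h=7.6309
θ=287°:   candidates: C₊=(1.1271,7.0000) cross=36.657; C₋=(4.1653,-7.9563) cross=-36.657
θ=287°:   branch + wants cross > 0 → take C=(1.1271,7.0000) (cross=36.657)
θ=287°: ex = (C−B)/|BC| = (0.1043,0.9945); ey = (-0.9945,0.1043)
θ=287°: P = B + -1.27·ex + 1.91·ey = (-1.7397,-2.0201)

θ=0°: -1.17 -0.75
θ=96°: -2.39 0.85
θ=212°: -3.04 -1.21
θ=287°: -1.74 -2.02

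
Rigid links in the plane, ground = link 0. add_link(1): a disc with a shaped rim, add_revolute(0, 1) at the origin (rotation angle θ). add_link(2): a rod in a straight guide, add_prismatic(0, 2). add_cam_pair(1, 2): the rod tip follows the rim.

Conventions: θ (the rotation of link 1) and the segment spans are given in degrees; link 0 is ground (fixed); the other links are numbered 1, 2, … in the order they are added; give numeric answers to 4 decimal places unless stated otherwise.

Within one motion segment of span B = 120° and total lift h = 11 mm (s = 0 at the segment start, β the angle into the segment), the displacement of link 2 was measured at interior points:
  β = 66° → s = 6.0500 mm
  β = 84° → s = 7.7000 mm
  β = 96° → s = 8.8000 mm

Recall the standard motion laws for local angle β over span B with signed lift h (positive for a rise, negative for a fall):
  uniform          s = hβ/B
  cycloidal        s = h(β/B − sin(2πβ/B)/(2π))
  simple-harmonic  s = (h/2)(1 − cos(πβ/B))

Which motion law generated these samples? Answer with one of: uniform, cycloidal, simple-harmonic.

candidates at β/B = r: uniform s = h·r (linear in β); cycloidal s = h·(r − sin(2πr)/(2π)); simple-harmonic s = (h/2)(1 − cos(πr))
β=66°: printed 6.0500 | uniform 6.0500, cycloidal 6.5910, simple-harmonic 6.3604
β=84°: printed 7.7000 | uniform 7.7000, cycloidal 9.3650, simple-harmonic 8.7328
β=96°: printed 8.8000 | uniform 8.8000, cycloidal 10.4650, simple-harmonic 9.9496
only one law matches every sample → uniform

uniform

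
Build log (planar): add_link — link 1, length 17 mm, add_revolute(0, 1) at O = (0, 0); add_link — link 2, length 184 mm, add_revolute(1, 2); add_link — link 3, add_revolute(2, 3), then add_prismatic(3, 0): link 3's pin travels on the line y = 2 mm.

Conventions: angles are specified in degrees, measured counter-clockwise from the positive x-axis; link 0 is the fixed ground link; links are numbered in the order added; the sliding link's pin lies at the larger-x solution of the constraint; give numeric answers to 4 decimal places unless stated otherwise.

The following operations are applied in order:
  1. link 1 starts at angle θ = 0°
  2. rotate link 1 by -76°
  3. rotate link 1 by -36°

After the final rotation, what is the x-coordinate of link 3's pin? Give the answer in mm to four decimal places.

geometry: r = 17 mm, L = 184 mm, e = 2 mm; θ starts at 0°
rotate link 1 by -76°: θ ← 0° -76° = -76°
rotate link 1 by -36°: θ ← -76° -36° = -112°
crank pin P = (r cos θ, r sin θ) = (-6.368312, -15.762126)
h = r sin θ − e = -15.762126 − 2 = -17.762126
x = r cos θ + √(L² − h²) = -6.368312 + 183.140675 = 176.772363

176.7724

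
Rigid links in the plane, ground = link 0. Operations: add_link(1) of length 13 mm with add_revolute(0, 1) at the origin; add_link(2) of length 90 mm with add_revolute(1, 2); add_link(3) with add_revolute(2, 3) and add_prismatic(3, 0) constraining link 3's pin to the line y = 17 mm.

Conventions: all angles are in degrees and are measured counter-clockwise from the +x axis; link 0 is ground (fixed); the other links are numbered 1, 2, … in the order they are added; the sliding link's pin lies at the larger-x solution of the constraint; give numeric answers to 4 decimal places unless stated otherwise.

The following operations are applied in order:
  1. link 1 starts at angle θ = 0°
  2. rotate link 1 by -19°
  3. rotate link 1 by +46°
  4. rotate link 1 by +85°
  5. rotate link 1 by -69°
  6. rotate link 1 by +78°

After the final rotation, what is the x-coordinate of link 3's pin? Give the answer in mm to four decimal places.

geometry: r = 13 mm, L = 90 mm, e = 17 mm; θ starts at 0°
rotate link 1 by -19°: θ ← 0° -19° = -19°
rotate link 1 by +46°: θ ← -19° +46° = 27°
rotate link 1 by +85°: θ ← 27° +85° = 112°
rotate link 1 by -69°: θ ← 112° -69° = 43°
rotate link 1 by +78°: θ ← 43° +78° = 121°
crank pin P = (r cos θ, r sin θ) = (-6.695495, 11.143175)
h = r sin θ − e = 11.143175 − 17 = -5.856825
x = r cos θ + √(L² − h²) = -6.695495 + 89.809229 = 83.113734

83.1137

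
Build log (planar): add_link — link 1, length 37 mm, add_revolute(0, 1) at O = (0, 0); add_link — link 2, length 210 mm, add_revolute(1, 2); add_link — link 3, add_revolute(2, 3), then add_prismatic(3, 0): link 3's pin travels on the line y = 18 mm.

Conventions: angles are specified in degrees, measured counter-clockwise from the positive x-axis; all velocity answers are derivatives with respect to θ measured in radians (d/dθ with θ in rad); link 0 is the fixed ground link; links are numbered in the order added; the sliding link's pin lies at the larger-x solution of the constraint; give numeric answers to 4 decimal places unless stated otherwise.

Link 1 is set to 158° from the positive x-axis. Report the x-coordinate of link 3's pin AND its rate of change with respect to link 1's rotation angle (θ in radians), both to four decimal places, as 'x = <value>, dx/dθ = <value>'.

geometry: r = 37 mm, L = 210 mm, e = 18 mm
crank pin P = (r cos θ, r sin θ) = (-34.305803, 13.860444)
h = r sin θ − e = 13.860444 − 18 = -4.139556
x = r cos θ + √(L² − h²) = -34.305803 + 209.959196 = 175.653394
dx/dθ = −r sin θ − h·r cos θ/√(L² − h²) (θ in radians; h = -4.139556) = -14.536817

x = 175.6534, dx/dθ = -14.5368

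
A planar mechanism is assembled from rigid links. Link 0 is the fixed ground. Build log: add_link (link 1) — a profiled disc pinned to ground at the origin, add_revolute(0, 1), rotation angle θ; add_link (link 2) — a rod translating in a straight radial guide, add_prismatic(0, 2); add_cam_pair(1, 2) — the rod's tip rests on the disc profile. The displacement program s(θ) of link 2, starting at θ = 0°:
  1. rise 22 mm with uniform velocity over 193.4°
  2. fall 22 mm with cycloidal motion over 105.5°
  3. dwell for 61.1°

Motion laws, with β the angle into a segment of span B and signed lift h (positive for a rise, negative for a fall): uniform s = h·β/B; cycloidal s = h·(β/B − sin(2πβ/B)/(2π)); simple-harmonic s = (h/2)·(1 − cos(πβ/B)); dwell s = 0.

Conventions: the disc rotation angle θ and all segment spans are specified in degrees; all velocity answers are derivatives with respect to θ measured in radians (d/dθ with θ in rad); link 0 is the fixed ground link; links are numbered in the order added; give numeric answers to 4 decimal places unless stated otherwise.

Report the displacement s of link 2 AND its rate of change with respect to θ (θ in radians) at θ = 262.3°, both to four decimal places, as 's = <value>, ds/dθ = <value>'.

seg 1 [0°–193.4°] uniform, h=22: full span → s += 22 → s = 22.0000
seg 2 [193.4°–298.9°] cycloidal, h=-22: θ=262.3° here. β=68.9, B=105.5. -22·(0.6531 − sin(2π·0.6531)/(2π)) = -17.2398 → s = 4.7602
velocity in seg [193.4°–298.9°] (cycloidal), θ in radians: β = 68.9° = 1.2025 rad, B = 105.5° = 1.8413 rad; ds/dθ = (h/B)(1 − cos(2πβ/B)) = ((-22)/1.8413)(1 − cos(2π·0.6531)) = -18.782357 mm/rad

s = 4.7602, ds/dθ = -18.7824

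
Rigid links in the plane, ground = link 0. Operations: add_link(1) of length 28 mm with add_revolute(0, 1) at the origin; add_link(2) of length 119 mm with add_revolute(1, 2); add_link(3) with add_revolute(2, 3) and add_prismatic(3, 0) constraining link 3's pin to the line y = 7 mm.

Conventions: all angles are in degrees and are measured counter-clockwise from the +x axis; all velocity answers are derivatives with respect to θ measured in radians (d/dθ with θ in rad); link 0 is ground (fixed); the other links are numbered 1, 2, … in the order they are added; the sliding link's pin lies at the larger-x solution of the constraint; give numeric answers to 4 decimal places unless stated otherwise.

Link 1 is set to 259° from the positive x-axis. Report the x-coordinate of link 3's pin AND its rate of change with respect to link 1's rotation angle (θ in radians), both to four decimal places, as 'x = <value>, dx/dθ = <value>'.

geometry: r = 28 mm, L = 119 mm, e = 7 mm
crank pin P = (r cos θ, r sin θ) = (-5.342652, -27.485561)
h = r sin θ − e = -27.485561 − 7 = -34.485561
x = r cos θ + √(L² − h²) = -5.342652 + 113.893573 = 108.550922
dx/dθ = −r sin θ − h·r cos θ/√(L² − h²) (θ in radians; h = -34.485561) = 25.867872

x = 108.5509, dx/dθ = 25.8679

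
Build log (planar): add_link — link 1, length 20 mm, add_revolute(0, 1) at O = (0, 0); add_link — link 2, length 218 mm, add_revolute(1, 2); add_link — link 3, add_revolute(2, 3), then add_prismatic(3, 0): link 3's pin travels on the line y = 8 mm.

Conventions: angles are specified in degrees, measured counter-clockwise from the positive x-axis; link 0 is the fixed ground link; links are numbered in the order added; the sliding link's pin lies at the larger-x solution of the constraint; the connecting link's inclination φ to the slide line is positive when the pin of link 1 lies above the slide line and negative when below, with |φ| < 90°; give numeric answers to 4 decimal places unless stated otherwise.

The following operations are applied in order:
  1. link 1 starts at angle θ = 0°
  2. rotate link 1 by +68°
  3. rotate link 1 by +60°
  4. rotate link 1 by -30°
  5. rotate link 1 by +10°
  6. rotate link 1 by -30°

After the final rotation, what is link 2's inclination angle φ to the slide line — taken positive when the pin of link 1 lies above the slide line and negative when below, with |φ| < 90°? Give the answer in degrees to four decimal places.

geometry: r = 20 mm, L = 218 mm, e = 8 mm; θ starts at 0°
rotate link 1 by +68°: θ ← 0° +68° = 68°
rotate link 1 by +60°: θ ← 68° +60° = 128°
rotate link 1 by -30°: θ ← 128° -30° = 98°
rotate link 1 by +10°: θ ← 98° +10° = 108°
rotate link 1 by -30°: θ ← 108° -30° = 78°
h = r sin θ − e = 19.562952 − 8 = 11.562952
sin φ = h / L = 11.562952 / 218 = 0.05304106
φ = arcsin(0.05304106) = 3.040456°

3.0405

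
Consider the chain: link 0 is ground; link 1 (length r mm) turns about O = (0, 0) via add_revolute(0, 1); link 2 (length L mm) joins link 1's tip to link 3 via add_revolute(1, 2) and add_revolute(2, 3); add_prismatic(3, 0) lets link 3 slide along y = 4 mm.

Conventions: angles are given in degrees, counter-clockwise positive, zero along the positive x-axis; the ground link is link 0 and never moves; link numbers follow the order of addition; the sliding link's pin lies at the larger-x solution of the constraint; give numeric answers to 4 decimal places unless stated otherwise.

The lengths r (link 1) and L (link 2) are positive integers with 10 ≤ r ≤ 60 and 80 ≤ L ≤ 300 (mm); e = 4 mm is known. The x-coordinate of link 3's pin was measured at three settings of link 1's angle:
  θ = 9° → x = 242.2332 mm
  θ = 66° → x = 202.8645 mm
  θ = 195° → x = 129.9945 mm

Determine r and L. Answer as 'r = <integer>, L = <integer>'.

constraint per measurement: (x − r cos θ)² + (r sin θ − e)² = L²
subtracting the θ₁ and θ₂ equations cancels the r² and L² terms:
r = (x₁² − x₂²) / (2[(x₁cos θ₁ + e sin θ₁) − (x₂cos θ₂ + e sin θ₂)]) = 56.9999 → r = 57
L² = (x₁ − r cos θ₁)² + (r sin θ₁ − e)² = 34595.9856 → L = 186.0000 → L = 186
check at θ₃=195°: x = 129.9945 (printed 129.9945) ✓

r = 57, L = 186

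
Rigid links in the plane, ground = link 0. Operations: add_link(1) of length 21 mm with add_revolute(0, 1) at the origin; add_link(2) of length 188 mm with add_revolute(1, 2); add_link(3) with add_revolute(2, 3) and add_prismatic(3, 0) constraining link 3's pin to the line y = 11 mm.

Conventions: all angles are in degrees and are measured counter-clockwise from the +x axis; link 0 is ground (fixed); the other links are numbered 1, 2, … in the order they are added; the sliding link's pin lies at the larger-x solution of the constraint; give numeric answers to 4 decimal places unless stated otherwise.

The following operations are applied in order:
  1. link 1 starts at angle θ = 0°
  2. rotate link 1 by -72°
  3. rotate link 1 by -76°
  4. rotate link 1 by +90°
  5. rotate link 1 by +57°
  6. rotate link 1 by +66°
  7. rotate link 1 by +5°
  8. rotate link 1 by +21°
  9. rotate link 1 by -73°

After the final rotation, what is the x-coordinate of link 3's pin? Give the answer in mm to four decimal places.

geometry: r = 21 mm, L = 188 mm, e = 11 mm; θ starts at 0°
rotate link 1 by -72°: θ ← 0° -72° = -72°
rotate link 1 by -76°: θ ← -72° -76° = -148°
rotate link 1 by +90°: θ ← -148° +90° = -58°
rotate link 1 by +57°: θ ← -58° +57° = -1°
rotate link 1 by +66°: θ ← -1° +66° = 65°
rotate link 1 by +5°: θ ← 65° +5° = 70°
rotate link 1 by +21°: θ ← 70° +21° = 91°
rotate link 1 by -73°: θ ← 91° -73° = 18°
crank pin P = (r cos θ, r sin θ) = (19.972187, 6.489357)
h = r sin θ − e = 6.489357 − 11 = -4.510643
x = r cos θ + √(L² − h²) = 19.972187 + 187.945881 = 207.918068

207.9181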